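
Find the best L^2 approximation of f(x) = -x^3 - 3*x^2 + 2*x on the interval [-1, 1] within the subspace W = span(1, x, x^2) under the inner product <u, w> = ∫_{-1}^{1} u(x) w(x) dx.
g(x) = -3*x^2 + 7*x/5

The best approximation g ∈ W is the orthogonal projection of f onto W. Writing g = a_0 + a_1 x + a_2 x^2, the coefficients solve the normal equations G · a = b where
  G_{ij} = <φ_i, φ_j> and b_i = <f, φ_i>, with φ_0 = 1, φ_1 = x, φ_2 = x^2.
G =
  [2, 0, 2/3]
  [0, 2/3, 0]
  [2/3, 0, 2/5],
b = (-2, 14/15, -6/5).
Solving gives a_0 = 0, a_1 = 7/5, a_2 = -3, so
  g(x) = -3*x^2 + 7*x/5.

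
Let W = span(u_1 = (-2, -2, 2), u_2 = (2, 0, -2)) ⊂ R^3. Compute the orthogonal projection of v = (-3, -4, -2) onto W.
proj_W(v) = (-1/2, -4, 1/2)

Set up U = [u_1 | ... | u_2] ∈ R^(3×2). The projector onto W = col(U) is P = U (U^T U)^(-1) U^T.
Compute U^T U =
  [12, -8]
  [-8, 8],
and U^T v = (10, -2).
Solve U^T U · c = U^T v for the coefficients: c = (2, 7/4). The projection is proj_W(v) = U c.
Check: (v - proj_W(v)) · u_1 = 0  (should be 0).
Check: (v - proj_W(v)) · u_2 = 0  (should be 0).
Result: proj_W(v) = (-1/2, -4, 1/2).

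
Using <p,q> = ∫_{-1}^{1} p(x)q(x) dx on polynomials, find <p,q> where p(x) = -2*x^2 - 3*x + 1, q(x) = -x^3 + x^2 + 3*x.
<p,q> = -74/15

Expand the product: p(x)·q(x) = 2*x^5 + x^4 - 10*x^3 - 8*x^2 + 3*x.
∫_{-1}^{1} of each monomial x^k gives [2/(k+1) if k even, 0 if k odd]. Integrating term-by-term (or equivalently evaluating the antiderivative F(x) = x^6/3 + x^5/5 - 5*x^4/2 - 8*x^3/3 + 3*x^2/2 at the endpoints):
  F(1) − F(−1) = -47/15 − (9/5) = -74/15.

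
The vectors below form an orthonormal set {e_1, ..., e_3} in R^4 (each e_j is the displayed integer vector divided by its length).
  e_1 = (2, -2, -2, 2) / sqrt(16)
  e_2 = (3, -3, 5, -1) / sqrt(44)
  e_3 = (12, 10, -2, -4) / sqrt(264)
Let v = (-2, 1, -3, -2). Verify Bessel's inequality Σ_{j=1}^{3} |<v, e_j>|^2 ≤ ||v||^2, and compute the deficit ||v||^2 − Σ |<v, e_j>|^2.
Σ |<v, e_j>|^2 = 12; ||v||^2 = 18; deficit = 6

Write each e_j = u_j / sqrt(<u_j, u_j>) where u_j is the displayed integer vector. Then <v, e_j> = <v, u_j> / sqrt(<u_j, u_j>), so |<v, e_j>|^2 = <v, u_j>^2 / <u_j, u_j>.
Coefficients: <v, e_1> = -4/sqrt(16), <v, e_2> = -22/sqrt(44), <v, e_3> = 0/sqrt(264).
Square and sum: Σ |<v, e_j>|^2 = 12.
Compute ||v||^2 = v·v = 18.
Deficit = 18 − 12 = 6 ≥ 0, confirming Bessel's inequality. (The deficit equals ||v − Σ <v,e_j> e_j||^2, the squared distance from v to span{e_j}.)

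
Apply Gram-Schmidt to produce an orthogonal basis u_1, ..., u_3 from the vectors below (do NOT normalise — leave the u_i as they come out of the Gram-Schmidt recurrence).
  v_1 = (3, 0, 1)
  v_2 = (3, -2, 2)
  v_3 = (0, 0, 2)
Orthogonal basis:
  u_1 = (3, 0, 1)
  u_2 = (-3/10, -2, 9/10)
  u_3 = (-24/49, 36/49, 72/49)

Apply the Gram-Schmidt recurrence
  u_1 = v_1
  u_i = v_i − Σ_{j<i} ((v_i · u_j) / (u_j · u_j)) · u_j.

Step by step this gives:
  u_1 = (3, 0, 1)
  u_2 = (-3/10, -2, 9/10)
  u_3 = (-24/49, 36/49, 72/49)

Orthogonality check:
  u_2 · u_1 = 0 (should be 0)
  u_3 · u_1 = 0 (should be 0)
  u_3 · u_2 = 0 (should be 0)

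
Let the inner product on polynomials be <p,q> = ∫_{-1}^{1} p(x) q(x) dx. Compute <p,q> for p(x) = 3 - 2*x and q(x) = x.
<p,q> = -4/3

Expand the product: p(x)·q(x) = -2*x^2 + 3*x.
∫_{-1}^{1} of each monomial x^k gives [2/(k+1) if k even, 0 if k odd]. Integrating term-by-term (or equivalently evaluating the antiderivative F(x) = -2*x^3/3 + 3*x^2/2 at the endpoints):
  F(1) − F(−1) = 5/6 − (13/6) = -4/3.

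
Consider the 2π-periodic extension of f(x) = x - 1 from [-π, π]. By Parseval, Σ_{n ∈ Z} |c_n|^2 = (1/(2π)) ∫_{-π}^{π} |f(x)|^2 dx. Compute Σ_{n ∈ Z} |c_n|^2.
Σ |c_n|^2 = π^2/3 + 1

Expand and integrate term by term over [-π, π]:
  ∫ (x)^2 dx = 1·(2π^3/3); ∫ 2·1·(-1)·x dx = 0 (odd integrand); ∫ (-1)^2 dx = 1·2π.
So (1/(2π)) ∫_{-π}^{π} (x - 1)^2 dx = 1π^2/3 + 1 = π^2/3 + 1.
Parseval ⇒ Σ |c_n|^2 = π^2/3 + 1.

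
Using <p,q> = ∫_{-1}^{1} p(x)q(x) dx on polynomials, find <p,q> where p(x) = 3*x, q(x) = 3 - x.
<p,q> = -2

Expand the product: p(x)·q(x) = -3*x^2 + 9*x.
∫_{-1}^{1} of each monomial x^k gives [2/(k+1) if k even, 0 if k odd]. Integrating term-by-term (or equivalently evaluating the antiderivative F(x) = -x^3 + 9*x^2/2 at the endpoints):
  F(1) − F(−1) = 7/2 − (11/2) = -2.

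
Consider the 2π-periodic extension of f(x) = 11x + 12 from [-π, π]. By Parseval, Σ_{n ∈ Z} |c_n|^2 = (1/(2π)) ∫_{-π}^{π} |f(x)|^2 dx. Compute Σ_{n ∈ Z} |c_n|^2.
Σ |c_n|^2 = 121π^2/3 + 144

Expand and integrate term by term over [-π, π]:
  ∫ (11x)^2 dx = 121·(2π^3/3); ∫ 2·11·(12)·x dx = 0 (odd integrand); ∫ 12^2 dx = 144·2π.
So (1/(2π)) ∫_{-π}^{π} (11x + 12)^2 dx = 121π^2/3 + 144 = 121π^2/3 + 144.
Parseval ⇒ Σ |c_n|^2 = 121π^2/3 + 144.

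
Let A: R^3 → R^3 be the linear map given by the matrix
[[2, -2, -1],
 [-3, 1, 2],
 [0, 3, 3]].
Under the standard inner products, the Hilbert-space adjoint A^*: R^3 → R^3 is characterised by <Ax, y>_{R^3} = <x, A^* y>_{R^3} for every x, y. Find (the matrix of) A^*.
A^* = A^T =
[[2, -3, 0],
 [-2, 1, 3],
 [-1, 2, 3]]

For real matrices with standard dot products, the defining identity <Ax, y> = <x, A^* y> gives (Ax)^T y = x^T (A^*) y, i.e. x^T A^T y = x^T (A^*) y. Since this holds for all x, y, we must have A^* = A^T. Therefore
A^* =
[[2, -3, 0],
 [-2, 1, 3],
 [-1, 2, 3]].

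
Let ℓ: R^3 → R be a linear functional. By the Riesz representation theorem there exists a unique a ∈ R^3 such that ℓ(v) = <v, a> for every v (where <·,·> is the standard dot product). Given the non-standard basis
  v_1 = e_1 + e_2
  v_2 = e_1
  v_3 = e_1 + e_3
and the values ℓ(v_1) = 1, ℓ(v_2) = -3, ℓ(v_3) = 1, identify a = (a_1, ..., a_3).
a = (-3, 4, 4)

Write a = (a_1, ..., a_3) in the standard basis. For each basis vector v_i, ℓ(v_i) = <v_i, a> is a linear equation in the a_j's. Collect the n equations into a matrix system V a = ℓ, where row i of V is v_i (expressed in the standard basis). Since V is invertible (lower-triangular with 1s on the diagonal, up to permutation), solve by back-substitution:
  V =
[[1, 1, 0],
 [1, 0, 0],
 [1, 0, 1]]
  V a = (1, -3, 1)
Solving gives a = (-3, 4, 4).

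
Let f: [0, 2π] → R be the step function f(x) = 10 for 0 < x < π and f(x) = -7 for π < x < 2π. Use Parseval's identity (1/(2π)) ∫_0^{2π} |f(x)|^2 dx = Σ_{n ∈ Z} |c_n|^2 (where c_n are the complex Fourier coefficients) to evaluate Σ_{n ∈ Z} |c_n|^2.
Σ |c_n|^2 = 149/2

Parseval equates the L^2 energy of f (normalised by 1/(2π)) with the ℓ^2 sum of its Fourier coefficients: (1/(2π)) ∫_0^{2π} |f|^2 = Σ |c_n|^2.
Compute the left side: (1/(2π)) [∫_0^π 10^2 dx + ∫_π^{2π} (-7)^2 dx] = (1/(2π)) · (100π + 49π) = (100 + 49)/2 = 149/2.
So Σ_{n ∈ Z} |c_n|^2 = 149/2.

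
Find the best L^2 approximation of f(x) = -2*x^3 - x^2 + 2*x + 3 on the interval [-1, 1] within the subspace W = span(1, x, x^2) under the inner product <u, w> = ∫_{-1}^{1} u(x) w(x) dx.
g(x) = -x^2 + 4*x/5 + 3

The best approximation g ∈ W is the orthogonal projection of f onto W. Writing g = a_0 + a_1 x + a_2 x^2, the coefficients solve the normal equations G · a = b where
  G_{ij} = <φ_i, φ_j> and b_i = <f, φ_i>, with φ_0 = 1, φ_1 = x, φ_2 = x^2.
G =
  [2, 0, 2/3]
  [0, 2/3, 0]
  [2/3, 0, 2/5],
b = (16/3, 8/15, 8/5).
Solving gives a_0 = 3, a_1 = 4/5, a_2 = -1, so
  g(x) = -x^2 + 4*x/5 + 3.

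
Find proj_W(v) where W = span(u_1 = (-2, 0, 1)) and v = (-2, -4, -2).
proj_W(v) = (-4/5, 0, 2/5)

Set up U = [u_1 | ... | u_1] ∈ R^(3×1). The projector onto W = col(U) is P = U (U^T U)^(-1) U^T.
Compute U^T U =
  [5],
and U^T v = (2).
Solve U^T U · c = U^T v for the coefficients: c = (2/5). The projection is proj_W(v) = U c.
Check: (v - proj_W(v)) · u_1 = 0  (should be 0).
Result: proj_W(v) = (-4/5, 0, 2/5).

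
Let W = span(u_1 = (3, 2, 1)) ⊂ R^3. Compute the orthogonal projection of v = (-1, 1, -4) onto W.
proj_W(v) = (-15/14, -5/7, -5/14)

Set up U = [u_1 | ... | u_1] ∈ R^(3×1). The projector onto W = col(U) is P = U (U^T U)^(-1) U^T.
Compute U^T U =
  [14],
and U^T v = (-5).
Solve U^T U · c = U^T v for the coefficients: c = (-5/14). The projection is proj_W(v) = U c.
Check: (v - proj_W(v)) · u_1 = 0  (should be 0).
Result: proj_W(v) = (-15/14, -5/7, -5/14).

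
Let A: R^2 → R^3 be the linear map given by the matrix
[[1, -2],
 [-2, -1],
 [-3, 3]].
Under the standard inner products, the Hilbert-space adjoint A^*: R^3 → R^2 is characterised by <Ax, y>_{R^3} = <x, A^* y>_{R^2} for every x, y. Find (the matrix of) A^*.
A^* = A^T =
[[1, -2, -3],
 [-2, -1, 3]]

For real matrices with standard dot products, the defining identity <Ax, y> = <x, A^* y> gives (Ax)^T y = x^T (A^*) y, i.e. x^T A^T y = x^T (A^*) y. Since this holds for all x, y, we must have A^* = A^T. Therefore
A^* =
[[1, -2, -3],
 [-2, -1, 3]].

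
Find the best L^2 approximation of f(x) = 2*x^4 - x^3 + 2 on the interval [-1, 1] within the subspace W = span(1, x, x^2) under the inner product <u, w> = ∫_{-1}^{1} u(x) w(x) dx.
g(x) = 12*x^2/7 - 3*x/5 + 64/35

The best approximation g ∈ W is the orthogonal projection of f onto W. Writing g = a_0 + a_1 x + a_2 x^2, the coefficients solve the normal equations G · a = b where
  G_{ij} = <φ_i, φ_j> and b_i = <f, φ_i>, with φ_0 = 1, φ_1 = x, φ_2 = x^2.
G =
  [2, 0, 2/3]
  [0, 2/3, 0]
  [2/3, 0, 2/5],
b = (24/5, -2/5, 40/21).
Solving gives a_0 = 64/35, a_1 = -3/5, a_2 = 12/7, so
  g(x) = 12*x^2/7 - 3*x/5 + 64/35.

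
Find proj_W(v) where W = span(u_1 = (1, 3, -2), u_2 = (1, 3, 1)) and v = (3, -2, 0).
proj_W(v) = (-3/10, -9/10, 0)

Set up U = [u_1 | ... | u_2] ∈ R^(3×2). The projector onto W = col(U) is P = U (U^T U)^(-1) U^T.
Compute U^T U =
  [14, 8]
  [8, 11],
and U^T v = (-3, -3).
Solve U^T U · c = U^T v for the coefficients: c = (-1/10, -1/5). The projection is proj_W(v) = U c.
Check: (v - proj_W(v)) · u_1 = 0  (should be 0).
Check: (v - proj_W(v)) · u_2 = 0  (should be 0).
Result: proj_W(v) = (-3/10, -9/10, 0).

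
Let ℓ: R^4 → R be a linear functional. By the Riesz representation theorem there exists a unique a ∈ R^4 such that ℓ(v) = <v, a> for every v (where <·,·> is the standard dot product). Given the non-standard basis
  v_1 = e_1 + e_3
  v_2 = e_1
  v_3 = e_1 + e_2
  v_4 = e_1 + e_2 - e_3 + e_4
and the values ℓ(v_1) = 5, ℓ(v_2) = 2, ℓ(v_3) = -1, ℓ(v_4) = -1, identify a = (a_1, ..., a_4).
a = (2, -3, 3, 3)

Write a = (a_1, ..., a_4) in the standard basis. For each basis vector v_i, ℓ(v_i) = <v_i, a> is a linear equation in the a_j's. Collect the n equations into a matrix system V a = ℓ, where row i of V is v_i (expressed in the standard basis). Since V is invertible (lower-triangular with 1s on the diagonal, up to permutation), solve by back-substitution:
  V =
[[1, 0, 1, 0],
 [1, 0, 0, 0],
 [1, 1, 0, 0],
 [1, 1, -1, 1]]
  V a = (5, 2, -1, -1)
Solving gives a = (2, -3, 3, 3).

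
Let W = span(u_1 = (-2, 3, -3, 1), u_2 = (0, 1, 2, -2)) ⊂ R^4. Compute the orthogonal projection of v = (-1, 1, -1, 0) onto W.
proj_W(v) = (-67/91, 109/91, -167/182, 33/182)

Set up U = [u_1 | ... | u_2] ∈ R^(4×2). The projector onto W = col(U) is P = U (U^T U)^(-1) U^T.
Compute U^T U =
  [23, -5]
  [-5, 9],
and U^T v = (8, -1).
Solve U^T U · c = U^T v for the coefficients: c = (67/182, 17/182). The projection is proj_W(v) = U c.
Check: (v - proj_W(v)) · u_1 = 0  (should be 0).
Check: (v - proj_W(v)) · u_2 = 0  (should be 0).
Result: proj_W(v) = (-67/91, 109/91, -167/182, 33/182).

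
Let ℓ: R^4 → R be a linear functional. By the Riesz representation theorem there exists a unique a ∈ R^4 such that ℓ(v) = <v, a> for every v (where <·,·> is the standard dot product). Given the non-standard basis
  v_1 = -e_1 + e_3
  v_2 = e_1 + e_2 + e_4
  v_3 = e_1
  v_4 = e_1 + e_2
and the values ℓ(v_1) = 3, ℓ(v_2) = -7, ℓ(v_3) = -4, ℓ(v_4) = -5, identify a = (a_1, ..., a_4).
a = (-4, -1, -1, -2)

Write a = (a_1, ..., a_4) in the standard basis. For each basis vector v_i, ℓ(v_i) = <v_i, a> is a linear equation in the a_j's. Collect the n equations into a matrix system V a = ℓ, where row i of V is v_i (expressed in the standard basis). Since V is invertible (lower-triangular with 1s on the diagonal, up to permutation), solve by back-substitution:
  V =
[[-1, 0, 1, 0],
 [1, 1, 0, 1],
 [1, 0, 0, 0],
 [1, 1, 0, 0]]
  V a = (3, -7, -4, -5)
Solving gives a = (-4, -1, -1, -2).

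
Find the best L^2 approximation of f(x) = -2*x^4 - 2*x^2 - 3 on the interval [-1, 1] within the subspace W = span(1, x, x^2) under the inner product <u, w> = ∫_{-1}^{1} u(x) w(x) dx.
g(x) = -26*x^2/7 - 99/35

The best approximation g ∈ W is the orthogonal projection of f onto W. Writing g = a_0 + a_1 x + a_2 x^2, the coefficients solve the normal equations G · a = b where
  G_{ij} = <φ_i, φ_j> and b_i = <f, φ_i>, with φ_0 = 1, φ_1 = x, φ_2 = x^2.
G =
  [2, 0, 2/3]
  [0, 2/3, 0]
  [2/3, 0, 2/5],
b = (-122/15, 0, -118/35).
Solving gives a_0 = -99/35, a_1 = 0, a_2 = -26/7, so
  g(x) = -26*x^2/7 - 99/35.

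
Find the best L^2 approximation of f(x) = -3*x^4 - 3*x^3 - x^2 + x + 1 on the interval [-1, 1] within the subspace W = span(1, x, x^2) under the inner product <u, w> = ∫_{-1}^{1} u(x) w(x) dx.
g(x) = -25*x^2/7 - 4*x/5 + 44/35

The best approximation g ∈ W is the orthogonal projection of f onto W. Writing g = a_0 + a_1 x + a_2 x^2, the coefficients solve the normal equations G · a = b where
  G_{ij} = <φ_i, φ_j> and b_i = <f, φ_i>, with φ_0 = 1, φ_1 = x, φ_2 = x^2.
G =
  [2, 0, 2/3]
  [0, 2/3, 0]
  [2/3, 0, 2/5],
b = (2/15, -8/15, -62/105).
Solving gives a_0 = 44/35, a_1 = -4/5, a_2 = -25/7, so
  g(x) = -25*x^2/7 - 4*x/5 + 44/35.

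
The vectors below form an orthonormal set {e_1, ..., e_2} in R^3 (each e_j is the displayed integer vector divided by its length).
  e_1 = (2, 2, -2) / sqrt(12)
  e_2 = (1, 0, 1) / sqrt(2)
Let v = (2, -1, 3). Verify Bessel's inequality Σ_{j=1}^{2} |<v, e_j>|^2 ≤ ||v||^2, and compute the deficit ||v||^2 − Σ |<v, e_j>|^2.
Σ |<v, e_j>|^2 = 83/6; ||v||^2 = 14; deficit = 1/6

Write each e_j = u_j / sqrt(<u_j, u_j>) where u_j is the displayed integer vector. Then <v, e_j> = <v, u_j> / sqrt(<u_j, u_j>), so |<v, e_j>|^2 = <v, u_j>^2 / <u_j, u_j>.
Coefficients: <v, e_1> = -4/sqrt(12), <v, e_2> = 5/sqrt(2).
Square and sum: Σ |<v, e_j>|^2 = 83/6.
Compute ||v||^2 = v·v = 14.
Deficit = 14 − 83/6 = 1/6 ≥ 0, confirming Bessel's inequality. (The deficit equals ||v − Σ <v,e_j> e_j||^2, the squared distance from v to span{e_j}.)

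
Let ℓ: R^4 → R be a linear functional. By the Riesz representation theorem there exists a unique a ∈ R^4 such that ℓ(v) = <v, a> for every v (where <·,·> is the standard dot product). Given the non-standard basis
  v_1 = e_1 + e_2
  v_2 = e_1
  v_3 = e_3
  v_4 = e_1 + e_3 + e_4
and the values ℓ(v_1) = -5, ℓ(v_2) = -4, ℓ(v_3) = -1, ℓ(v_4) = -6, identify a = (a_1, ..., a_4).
a = (-4, -1, -1, -1)

Write a = (a_1, ..., a_4) in the standard basis. For each basis vector v_i, ℓ(v_i) = <v_i, a> is a linear equation in the a_j's. Collect the n equations into a matrix system V a = ℓ, where row i of V is v_i (expressed in the standard basis). Since V is invertible (lower-triangular with 1s on the diagonal, up to permutation), solve by back-substitution:
  V =
[[1, 1, 0, 0],
 [1, 0, 0, 0],
 [0, 0, 1, 0],
 [1, 0, 1, 1]]
  V a = (-5, -4, -1, -6)
Solving gives a = (-4, -1, -1, -1).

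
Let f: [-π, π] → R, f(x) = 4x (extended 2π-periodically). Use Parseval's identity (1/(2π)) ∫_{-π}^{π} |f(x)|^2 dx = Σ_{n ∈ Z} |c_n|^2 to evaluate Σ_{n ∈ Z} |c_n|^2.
Σ |c_n|^2 = 16π^2/3

Expand and integrate term by term over [-π, π]:
  ∫ (4x)^2 dx = 16·(2π^3/3); ∫ 2·4·(0)·x dx = 0 (odd integrand); ∫ 0^2 dx = 0·2π.
So (1/(2π)) ∫_{-π}^{π} (4x)^2 dx = 16π^2/3 + 0 = 16π^2/3.
Parseval ⇒ Σ |c_n|^2 = 16π^2/3.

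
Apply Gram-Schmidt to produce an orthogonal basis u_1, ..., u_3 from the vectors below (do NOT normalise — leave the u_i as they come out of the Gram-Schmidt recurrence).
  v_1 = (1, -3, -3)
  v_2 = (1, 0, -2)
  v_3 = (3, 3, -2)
Orthogonal basis:
  u_1 = (1, -3, -3)
  u_2 = (12/19, 21/19, -17/19)
  u_3 = (27/23, -9/46, 27/46)

Apply the Gram-Schmidt recurrence
  u_1 = v_1
  u_i = v_i − Σ_{j<i} ((v_i · u_j) / (u_j · u_j)) · u_j.

Step by step this gives:
  u_1 = (1, -3, -3)
  u_2 = (12/19, 21/19, -17/19)
  u_3 = (27/23, -9/46, 27/46)

Orthogonality check:
  u_2 · u_1 = 0 (should be 0)
  u_3 · u_1 = 0 (should be 0)
  u_3 · u_2 = 0 (should be 0)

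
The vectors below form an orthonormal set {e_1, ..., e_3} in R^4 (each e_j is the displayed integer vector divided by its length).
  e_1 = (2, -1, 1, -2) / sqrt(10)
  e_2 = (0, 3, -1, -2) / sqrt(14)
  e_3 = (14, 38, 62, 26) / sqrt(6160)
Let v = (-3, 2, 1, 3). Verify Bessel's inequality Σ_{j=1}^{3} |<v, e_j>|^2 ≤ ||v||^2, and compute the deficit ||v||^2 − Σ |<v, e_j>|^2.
Σ |<v, e_j>|^2 = 963/44; ||v||^2 = 23; deficit = 49/44

Write each e_j = u_j / sqrt(<u_j, u_j>) where u_j is the displayed integer vector. Then <v, e_j> = <v, u_j> / sqrt(<u_j, u_j>), so |<v, e_j>|^2 = <v, u_j>^2 / <u_j, u_j>.
Coefficients: <v, e_1> = -13/sqrt(10), <v, e_2> = -1/sqrt(14), <v, e_3> = 174/sqrt(6160).
Square and sum: Σ |<v, e_j>|^2 = 963/44.
Compute ||v||^2 = v·v = 23.
Deficit = 23 − 963/44 = 49/44 ≥ 0, confirming Bessel's inequality. (The deficit equals ||v − Σ <v,e_j> e_j||^2, the squared distance from v to span{e_j}.)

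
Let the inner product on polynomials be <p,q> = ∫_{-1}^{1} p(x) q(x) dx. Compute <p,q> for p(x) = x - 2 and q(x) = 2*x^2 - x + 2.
<p,q> = -34/3

Expand the product: p(x)·q(x) = 2*x^3 - 5*x^2 + 4*x - 4.
∫_{-1}^{1} of each monomial x^k gives [2/(k+1) if k even, 0 if k odd]. Integrating term-by-term (or equivalently evaluating the antiderivative F(x) = x^4/2 - 5*x^3/3 + 2*x^2 - 4*x at the endpoints):
  F(1) − F(−1) = -19/6 − (49/6) = -34/3.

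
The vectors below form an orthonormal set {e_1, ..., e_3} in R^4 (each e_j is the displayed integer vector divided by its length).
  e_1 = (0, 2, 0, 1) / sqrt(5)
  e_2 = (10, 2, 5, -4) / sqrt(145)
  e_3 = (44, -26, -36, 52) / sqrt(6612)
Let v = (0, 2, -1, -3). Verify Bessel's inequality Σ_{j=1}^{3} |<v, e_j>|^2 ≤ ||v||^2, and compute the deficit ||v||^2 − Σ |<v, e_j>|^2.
Σ |<v, e_j>|^2 = 314/57; ||v||^2 = 14; deficit = 484/57

Write each e_j = u_j / sqrt(<u_j, u_j>) where u_j is the displayed integer vector. Then <v, e_j> = <v, u_j> / sqrt(<u_j, u_j>), so |<v, e_j>|^2 = <v, u_j>^2 / <u_j, u_j>.
Coefficients: <v, e_1> = 1/sqrt(5), <v, e_2> = 11/sqrt(145), <v, e_3> = -172/sqrt(6612).
Square and sum: Σ |<v, e_j>|^2 = 314/57.
Compute ||v||^2 = v·v = 14.
Deficit = 14 − 314/57 = 484/57 ≥ 0, confirming Bessel's inequality. (The deficit equals ||v − Σ <v,e_j> e_j||^2, the squared distance from v to span{e_j}.)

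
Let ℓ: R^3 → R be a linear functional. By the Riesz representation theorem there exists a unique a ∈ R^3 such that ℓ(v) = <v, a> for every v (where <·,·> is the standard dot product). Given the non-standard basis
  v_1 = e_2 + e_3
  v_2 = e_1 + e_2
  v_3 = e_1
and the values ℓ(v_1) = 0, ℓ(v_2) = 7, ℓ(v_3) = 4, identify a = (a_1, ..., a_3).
a = (4, 3, -3)

Write a = (a_1, ..., a_3) in the standard basis. For each basis vector v_i, ℓ(v_i) = <v_i, a> is a linear equation in the a_j's. Collect the n equations into a matrix system V a = ℓ, where row i of V is v_i (expressed in the standard basis). Since V is invertible (lower-triangular with 1s on the diagonal, up to permutation), solve by back-substitution:
  V =
[[0, 1, 1],
 [1, 1, 0],
 [1, 0, 0]]
  V a = (0, 7, 4)
Solving gives a = (4, 3, -3).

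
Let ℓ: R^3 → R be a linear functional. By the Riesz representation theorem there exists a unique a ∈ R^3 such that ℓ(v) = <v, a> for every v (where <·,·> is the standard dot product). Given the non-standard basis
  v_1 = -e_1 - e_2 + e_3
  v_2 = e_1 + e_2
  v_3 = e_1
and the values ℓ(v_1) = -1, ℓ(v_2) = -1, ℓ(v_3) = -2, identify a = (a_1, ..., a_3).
a = (-2, 1, -2)

Write a = (a_1, ..., a_3) in the standard basis. For each basis vector v_i, ℓ(v_i) = <v_i, a> is a linear equation in the a_j's. Collect the n equations into a matrix system V a = ℓ, where row i of V is v_i (expressed in the standard basis). Since V is invertible (lower-triangular with 1s on the diagonal, up to permutation), solve by back-substitution:
  V =
[[-1, -1, 1],
 [1, 1, 0],
 [1, 0, 0]]
  V a = (-1, -1, -2)
Solving gives a = (-2, 1, -2).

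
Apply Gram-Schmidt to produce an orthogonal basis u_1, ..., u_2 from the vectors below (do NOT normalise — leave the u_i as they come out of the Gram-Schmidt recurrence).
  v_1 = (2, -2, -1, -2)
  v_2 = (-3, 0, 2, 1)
Orthogonal basis:
  u_1 = (2, -2, -1, -2)
  u_2 = (-19/13, -20/13, 16/13, -7/13)

Apply the Gram-Schmidt recurrence
  u_1 = v_1
  u_i = v_i − Σ_{j<i} ((v_i · u_j) / (u_j · u_j)) · u_j.

Step by step this gives:
  u_1 = (2, -2, -1, -2)
  u_2 = (-19/13, -20/13, 16/13, -7/13)

Orthogonality check:
  u_2 · u_1 = 0 (should be 0)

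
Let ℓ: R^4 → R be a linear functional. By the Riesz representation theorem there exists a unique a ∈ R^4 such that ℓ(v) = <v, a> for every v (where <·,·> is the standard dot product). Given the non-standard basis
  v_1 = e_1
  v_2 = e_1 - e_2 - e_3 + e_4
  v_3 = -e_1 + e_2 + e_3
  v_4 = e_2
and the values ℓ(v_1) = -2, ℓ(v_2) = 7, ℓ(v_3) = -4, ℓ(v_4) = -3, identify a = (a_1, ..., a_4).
a = (-2, -3, -3, 3)

Write a = (a_1, ..., a_4) in the standard basis. For each basis vector v_i, ℓ(v_i) = <v_i, a> is a linear equation in the a_j's. Collect the n equations into a matrix system V a = ℓ, where row i of V is v_i (expressed in the standard basis). Since V is invertible (lower-triangular with 1s on the diagonal, up to permutation), solve by back-substitution:
  V =
[[1, 0, 0, 0],
 [1, -1, -1, 1],
 [-1, 1, 1, 0],
 [0, 1, 0, 0]]
  V a = (-2, 7, -4, -3)
Solving gives a = (-2, -3, -3, 3).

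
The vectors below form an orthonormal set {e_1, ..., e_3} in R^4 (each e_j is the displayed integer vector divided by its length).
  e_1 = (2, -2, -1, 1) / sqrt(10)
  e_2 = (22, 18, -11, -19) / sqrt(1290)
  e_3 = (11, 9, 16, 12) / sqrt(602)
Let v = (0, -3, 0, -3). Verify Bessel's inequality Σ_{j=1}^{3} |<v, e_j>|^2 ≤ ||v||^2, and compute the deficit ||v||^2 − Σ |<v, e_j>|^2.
Σ |<v, e_j>|^2 = 15/2; ||v||^2 = 18; deficit = 21/2

Write each e_j = u_j / sqrt(<u_j, u_j>) where u_j is the displayed integer vector. Then <v, e_j> = <v, u_j> / sqrt(<u_j, u_j>), so |<v, e_j>|^2 = <v, u_j>^2 / <u_j, u_j>.
Coefficients: <v, e_1> = 3/sqrt(10), <v, e_2> = 3/sqrt(1290), <v, e_3> = -63/sqrt(602).
Square and sum: Σ |<v, e_j>|^2 = 15/2.
Compute ||v||^2 = v·v = 18.
Deficit = 18 − 15/2 = 21/2 ≥ 0, confirming Bessel's inequality. (The deficit equals ||v − Σ <v,e_j> e_j||^2, the squared distance from v to span{e_j}.)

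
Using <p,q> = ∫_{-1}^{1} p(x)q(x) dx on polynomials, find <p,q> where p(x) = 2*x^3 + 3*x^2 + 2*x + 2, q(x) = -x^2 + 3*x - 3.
<p,q> = -212/15

Expand the product: p(x)·q(x) = -2*x^5 + 3*x^4 + x^3 - 5*x^2 - 6.
∫_{-1}^{1} of each monomial x^k gives [2/(k+1) if k even, 0 if k odd]. Integrating term-by-term (or equivalently evaluating the antiderivative F(x) = -x^6/3 + 3*x^5/5 + x^4/4 - 5*x^3/3 - 6*x at the endpoints):
  F(1) − F(−1) = -143/20 − (419/60) = -212/15.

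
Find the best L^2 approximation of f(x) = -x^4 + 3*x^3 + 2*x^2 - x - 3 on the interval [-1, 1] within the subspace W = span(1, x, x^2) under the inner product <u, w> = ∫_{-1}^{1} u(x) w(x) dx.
g(x) = 8*x^2/7 + 4*x/5 - 102/35

The best approximation g ∈ W is the orthogonal projection of f onto W. Writing g = a_0 + a_1 x + a_2 x^2, the coefficients solve the normal equations G · a = b where
  G_{ij} = <φ_i, φ_j> and b_i = <f, φ_i>, with φ_0 = 1, φ_1 = x, φ_2 = x^2.
G =
  [2, 0, 2/3]
  [0, 2/3, 0]
  [2/3, 0, 2/5],
b = (-76/15, 8/15, -52/35).
Solving gives a_0 = -102/35, a_1 = 4/5, a_2 = 8/7, so
  g(x) = 8*x^2/7 + 4*x/5 - 102/35.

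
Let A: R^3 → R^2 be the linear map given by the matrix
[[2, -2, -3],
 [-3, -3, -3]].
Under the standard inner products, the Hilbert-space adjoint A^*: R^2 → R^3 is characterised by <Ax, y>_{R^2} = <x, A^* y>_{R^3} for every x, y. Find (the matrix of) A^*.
A^* = A^T =
[[2, -3],
 [-2, -3],
 [-3, -3]]

For real matrices with standard dot products, the defining identity <Ax, y> = <x, A^* y> gives (Ax)^T y = x^T (A^*) y, i.e. x^T A^T y = x^T (A^*) y. Since this holds for all x, y, we must have A^* = A^T. Therefore
A^* =
[[2, -3],
 [-2, -3],
 [-3, -3]].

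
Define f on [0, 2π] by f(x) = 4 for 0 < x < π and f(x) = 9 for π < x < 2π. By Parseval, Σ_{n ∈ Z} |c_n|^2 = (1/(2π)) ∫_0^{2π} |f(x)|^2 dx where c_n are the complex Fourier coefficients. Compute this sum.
Σ |c_n|^2 = 97/2

Parseval equates the L^2 energy of f (normalised by 1/(2π)) with the ℓ^2 sum of its Fourier coefficients: (1/(2π)) ∫_0^{2π} |f|^2 = Σ |c_n|^2.
Compute the left side: (1/(2π)) [∫_0^π 4^2 dx + ∫_π^{2π} 9^2 dx] = (1/(2π)) · (16π + 81π) = (16 + 81)/2 = 97/2.
So Σ_{n ∈ Z} |c_n|^2 = 97/2.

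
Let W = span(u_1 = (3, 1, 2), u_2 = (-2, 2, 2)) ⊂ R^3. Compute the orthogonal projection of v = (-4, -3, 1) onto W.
proj_W(v) = (-145/42, -11/42, -25/21)

Set up U = [u_1 | ... | u_2] ∈ R^(3×2). The projector onto W = col(U) is P = U (U^T U)^(-1) U^T.
Compute U^T U =
  [14, 0]
  [0, 12],
and U^T v = (-13, 4).
Solve U^T U · c = U^T v for the coefficients: c = (-13/14, 1/3). The projection is proj_W(v) = U c.
Check: (v - proj_W(v)) · u_1 = 0  (should be 0).
Check: (v - proj_W(v)) · u_2 = 0  (should be 0).
Result: proj_W(v) = (-145/42, -11/42, -25/21).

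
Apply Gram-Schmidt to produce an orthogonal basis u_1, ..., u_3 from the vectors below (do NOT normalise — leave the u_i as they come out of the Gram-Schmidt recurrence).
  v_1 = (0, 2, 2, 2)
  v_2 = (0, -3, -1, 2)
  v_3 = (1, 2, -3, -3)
Orthogonal basis:
  u_1 = (0, 2, 2, 2)
  u_2 = (0, -7/3, -1/3, 8/3)
  u_3 = (1, 45/38, -75/38, 15/19)

Apply the Gram-Schmidt recurrence
  u_1 = v_1
  u_i = v_i − Σ_{j<i} ((v_i · u_j) / (u_j · u_j)) · u_j.

Step by step this gives:
  u_1 = (0, 2, 2, 2)
  u_2 = (0, -7/3, -1/3, 8/3)
  u_3 = (1, 45/38, -75/38, 15/19)

Orthogonality check:
  u_2 · u_1 = 0 (should be 0)
  u_3 · u_1 = 0 (should be 0)
  u_3 · u_2 = 0 (should be 0)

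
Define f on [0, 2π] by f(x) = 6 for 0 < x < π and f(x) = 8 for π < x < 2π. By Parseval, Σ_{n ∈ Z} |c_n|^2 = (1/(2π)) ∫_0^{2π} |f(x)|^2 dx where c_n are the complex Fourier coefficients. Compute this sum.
Σ |c_n|^2 = 50

Parseval equates the L^2 energy of f (normalised by 1/(2π)) with the ℓ^2 sum of its Fourier coefficients: (1/(2π)) ∫_0^{2π} |f|^2 = Σ |c_n|^2.
Compute the left side: (1/(2π)) [∫_0^π 6^2 dx + ∫_π^{2π} 8^2 dx] = (1/(2π)) · (36π + 64π) = (36 + 64)/2 = 50.
So Σ_{n ∈ Z} |c_n|^2 = 50.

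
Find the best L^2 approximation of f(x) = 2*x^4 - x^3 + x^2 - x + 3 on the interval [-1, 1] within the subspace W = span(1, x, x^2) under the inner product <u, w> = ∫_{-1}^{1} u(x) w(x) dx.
g(x) = 19*x^2/7 - 8*x/5 + 99/35

The best approximation g ∈ W is the orthogonal projection of f onto W. Writing g = a_0 + a_1 x + a_2 x^2, the coefficients solve the normal equations G · a = b where
  G_{ij} = <φ_i, φ_j> and b_i = <f, φ_i>, with φ_0 = 1, φ_1 = x, φ_2 = x^2.
G =
  [2, 0, 2/3]
  [0, 2/3, 0]
  [2/3, 0, 2/5],
b = (112/15, -16/15, 104/35).
Solving gives a_0 = 99/35, a_1 = -8/5, a_2 = 19/7, so
  g(x) = 19*x^2/7 - 8*x/5 + 99/35.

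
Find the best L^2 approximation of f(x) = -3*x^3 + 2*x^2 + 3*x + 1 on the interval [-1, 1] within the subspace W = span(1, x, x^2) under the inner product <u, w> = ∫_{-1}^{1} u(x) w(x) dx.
g(x) = 2*x^2 + 6*x/5 + 1

The best approximation g ∈ W is the orthogonal projection of f onto W. Writing g = a_0 + a_1 x + a_2 x^2, the coefficients solve the normal equations G · a = b where
  G_{ij} = <φ_i, φ_j> and b_i = <f, φ_i>, with φ_0 = 1, φ_1 = x, φ_2 = x^2.
G =
  [2, 0, 2/3]
  [0, 2/3, 0]
  [2/3, 0, 2/5],
b = (10/3, 4/5, 22/15).
Solving gives a_0 = 1, a_1 = 6/5, a_2 = 2, so
  g(x) = 2*x^2 + 6*x/5 + 1.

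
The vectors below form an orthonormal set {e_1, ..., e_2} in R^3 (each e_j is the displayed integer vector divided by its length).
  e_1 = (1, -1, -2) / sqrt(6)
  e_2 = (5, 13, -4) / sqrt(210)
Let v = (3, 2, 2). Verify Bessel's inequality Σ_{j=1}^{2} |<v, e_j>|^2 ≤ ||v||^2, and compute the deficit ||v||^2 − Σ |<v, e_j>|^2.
Σ |<v, e_j>|^2 = 234/35; ||v||^2 = 17; deficit = 361/35

Write each e_j = u_j / sqrt(<u_j, u_j>) where u_j is the displayed integer vector. Then <v, e_j> = <v, u_j> / sqrt(<u_j, u_j>), so |<v, e_j>|^2 = <v, u_j>^2 / <u_j, u_j>.
Coefficients: <v, e_1> = -3/sqrt(6), <v, e_2> = 33/sqrt(210).
Square and sum: Σ |<v, e_j>|^2 = 234/35.
Compute ||v||^2 = v·v = 17.
Deficit = 17 − 234/35 = 361/35 ≥ 0, confirming Bessel's inequality. (The deficit equals ||v − Σ <v,e_j> e_j||^2, the squared distance from v to span{e_j}.)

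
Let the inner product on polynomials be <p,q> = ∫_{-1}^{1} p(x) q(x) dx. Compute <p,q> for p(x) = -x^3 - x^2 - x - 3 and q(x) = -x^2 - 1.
<p,q> = 136/15

Expand the product: p(x)·q(x) = x^5 + x^4 + 2*x^3 + 4*x^2 + x + 3.
∫_{-1}^{1} of each monomial x^k gives [2/(k+1) if k even, 0 if k odd]. Integrating term-by-term (or equivalently evaluating the antiderivative F(x) = x^6/6 + x^5/5 + x^4/2 + 4*x^3/3 + x^2/2 + 3*x at the endpoints):
  F(1) − F(−1) = 57/10 − (-101/30) = 136/15.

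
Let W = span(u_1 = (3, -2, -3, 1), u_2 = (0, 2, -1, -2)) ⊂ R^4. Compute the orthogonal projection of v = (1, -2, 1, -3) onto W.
proj_W(v) = (2/11, 14/99, -31/99, -20/99)

Set up U = [u_1 | ... | u_2] ∈ R^(4×2). The projector onto W = col(U) is P = U (U^T U)^(-1) U^T.
Compute U^T U =
  [23, -3]
  [-3, 9],
and U^T v = (1, 1).
Solve U^T U · c = U^T v for the coefficients: c = (2/33, 13/99). The projection is proj_W(v) = U c.
Check: (v - proj_W(v)) · u_1 = 0  (should be 0).
Check: (v - proj_W(v)) · u_2 = 0  (should be 0).
Result: proj_W(v) = (2/11, 14/99, -31/99, -20/99).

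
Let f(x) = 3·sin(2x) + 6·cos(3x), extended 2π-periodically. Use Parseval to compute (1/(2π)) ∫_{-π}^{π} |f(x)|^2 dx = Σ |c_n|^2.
Σ |c_n|^2 = 45/2

Expand |f|^2 and use orthogonality of {sin(nx), cos(mx)} on [-π, π]:
  ∫_{-π}^{π} sin(nx)^2 dx = π, ∫ cos(mx)^2 dx = π, and cross terms integrate to 0.
So ∫_{-π}^{π} f(x)^2 dx = 3^2 · π + 6^2 · π = (9 + 36)π.
Divide by 2π: (9 + 36)/2 = 45/2.
By Parseval, this equals Σ |c_n|^2.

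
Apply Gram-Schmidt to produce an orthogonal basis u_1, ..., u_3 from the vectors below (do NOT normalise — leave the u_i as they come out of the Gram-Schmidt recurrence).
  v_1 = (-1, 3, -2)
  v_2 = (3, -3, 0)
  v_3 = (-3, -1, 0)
Orthogonal basis:
  u_1 = (-1, 3, -2)
  u_2 = (15/7, -3/7, -12/7)
  u_3 = (-4/3, -4/3, -4/3)

Apply the Gram-Schmidt recurrence
  u_1 = v_1
  u_i = v_i − Σ_{j<i} ((v_i · u_j) / (u_j · u_j)) · u_j.

Step by step this gives:
  u_1 = (-1, 3, -2)
  u_2 = (15/7, -3/7, -12/7)
  u_3 = (-4/3, -4/3, -4/3)

Orthogonality check:
  u_2 · u_1 = 0 (should be 0)
  u_3 · u_1 = 0 (should be 0)
  u_3 · u_2 = 0 (should be 0)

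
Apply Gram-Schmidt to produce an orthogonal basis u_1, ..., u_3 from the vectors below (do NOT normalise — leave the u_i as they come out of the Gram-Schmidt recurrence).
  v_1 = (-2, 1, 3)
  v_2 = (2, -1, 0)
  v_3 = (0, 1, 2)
Orthogonal basis:
  u_1 = (-2, 1, 3)
  u_2 = (9/7, -9/14, 15/14)
  u_3 = (2/5, 4/5, 0)

Apply the Gram-Schmidt recurrence
  u_1 = v_1
  u_i = v_i − Σ_{j<i} ((v_i · u_j) / (u_j · u_j)) · u_j.

Step by step this gives:
  u_1 = (-2, 1, 3)
  u_2 = (9/7, -9/14, 15/14)
  u_3 = (2/5, 4/5, 0)

Orthogonality check:
  u_2 · u_1 = 0 (should be 0)
  u_3 · u_1 = 0 (should be 0)
  u_3 · u_2 = 0 (should be 0)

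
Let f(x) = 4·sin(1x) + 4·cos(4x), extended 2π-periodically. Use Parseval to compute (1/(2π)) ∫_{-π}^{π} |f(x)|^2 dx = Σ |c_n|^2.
Σ |c_n|^2 = 16

Expand |f|^2 and use orthogonality of {sin(nx), cos(mx)} on [-π, π]:
  ∫_{-π}^{π} sin(nx)^2 dx = π, ∫ cos(mx)^2 dx = π, and cross terms integrate to 0.
So ∫_{-π}^{π} f(x)^2 dx = 4^2 · π + 4^2 · π = (16 + 16)π.
Divide by 2π: (16 + 16)/2 = 16.
By Parseval, this equals Σ |c_n|^2.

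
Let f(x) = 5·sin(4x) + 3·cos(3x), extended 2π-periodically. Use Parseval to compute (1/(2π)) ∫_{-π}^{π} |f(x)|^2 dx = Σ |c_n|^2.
Σ |c_n|^2 = 17

Expand |f|^2 and use orthogonality of {sin(nx), cos(mx)} on [-π, π]:
  ∫_{-π}^{π} sin(nx)^2 dx = π, ∫ cos(mx)^2 dx = π, and cross terms integrate to 0.
So ∫_{-π}^{π} f(x)^2 dx = 5^2 · π + 3^2 · π = (25 + 9)π.
Divide by 2π: (25 + 9)/2 = 17.
By Parseval, this equals Σ |c_n|^2.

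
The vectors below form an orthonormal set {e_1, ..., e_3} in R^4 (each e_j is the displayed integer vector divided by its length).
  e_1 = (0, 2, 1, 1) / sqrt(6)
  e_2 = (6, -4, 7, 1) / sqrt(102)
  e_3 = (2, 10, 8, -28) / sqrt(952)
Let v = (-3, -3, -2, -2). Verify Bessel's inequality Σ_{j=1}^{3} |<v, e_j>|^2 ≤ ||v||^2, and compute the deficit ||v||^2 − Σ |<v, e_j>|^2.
Σ |<v, e_j>|^2 = 150/7; ||v||^2 = 26; deficit = 32/7

Write each e_j = u_j / sqrt(<u_j, u_j>) where u_j is the displayed integer vector. Then <v, e_j> = <v, u_j> / sqrt(<u_j, u_j>), so |<v, e_j>|^2 = <v, u_j>^2 / <u_j, u_j>.
Coefficients: <v, e_1> = -10/sqrt(6), <v, e_2> = -22/sqrt(102), <v, e_3> = 4/sqrt(952).
Square and sum: Σ |<v, e_j>|^2 = 150/7.
Compute ||v||^2 = v·v = 26.
Deficit = 26 − 150/7 = 32/7 ≥ 0, confirming Bessel's inequality. (The deficit equals ||v − Σ <v,e_j> e_j||^2, the squared distance from v to span{e_j}.)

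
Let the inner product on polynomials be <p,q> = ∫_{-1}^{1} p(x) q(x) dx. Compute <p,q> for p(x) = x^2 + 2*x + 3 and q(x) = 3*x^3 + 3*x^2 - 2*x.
<p,q> = 104/15

Expand the product: p(x)·q(x) = 3*x^5 + 9*x^4 + 13*x^3 + 5*x^2 - 6*x.
∫_{-1}^{1} of each monomial x^k gives [2/(k+1) if k even, 0 if k odd]. Integrating term-by-term (or equivalently evaluating the antiderivative F(x) = x^6/2 + 9*x^5/5 + 13*x^4/4 + 5*x^3/3 - 3*x^2 at the endpoints):
  F(1) − F(−1) = 253/60 − (-163/60) = 104/15.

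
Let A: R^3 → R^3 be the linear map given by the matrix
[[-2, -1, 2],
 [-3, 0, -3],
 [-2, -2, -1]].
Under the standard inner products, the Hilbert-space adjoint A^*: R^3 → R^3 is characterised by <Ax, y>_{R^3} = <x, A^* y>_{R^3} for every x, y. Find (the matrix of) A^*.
A^* = A^T =
[[-2, -3, -2],
 [-1, 0, -2],
 [2, -3, -1]]

For real matrices with standard dot products, the defining identity <Ax, y> = <x, A^* y> gives (Ax)^T y = x^T (A^*) y, i.e. x^T A^T y = x^T (A^*) y. Since this holds for all x, y, we must have A^* = A^T. Therefore
A^* =
[[-2, -3, -2],
 [-1, 0, -2],
 [2, -3, -1]].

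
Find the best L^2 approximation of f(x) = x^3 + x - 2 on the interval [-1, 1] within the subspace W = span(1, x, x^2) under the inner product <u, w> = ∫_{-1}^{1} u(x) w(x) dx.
g(x) = 8*x/5 - 2

The best approximation g ∈ W is the orthogonal projection of f onto W. Writing g = a_0 + a_1 x + a_2 x^2, the coefficients solve the normal equations G · a = b where
  G_{ij} = <φ_i, φ_j> and b_i = <f, φ_i>, with φ_0 = 1, φ_1 = x, φ_2 = x^2.
G =
  [2, 0, 2/3]
  [0, 2/3, 0]
  [2/3, 0, 2/5],
b = (-4, 16/15, -4/3).
Solving gives a_0 = -2, a_1 = 8/5, a_2 = 0, so
  g(x) = 8*x/5 - 2.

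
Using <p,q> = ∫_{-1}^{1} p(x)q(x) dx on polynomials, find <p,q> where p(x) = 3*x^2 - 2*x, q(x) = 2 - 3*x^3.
<p,q> = 32/5

Expand the product: p(x)·q(x) = -9*x^5 + 6*x^4 + 6*x^2 - 4*x.
∫_{-1}^{1} of each monomial x^k gives [2/(k+1) if k even, 0 if k odd]. Integrating term-by-term (or equivalently evaluating the antiderivative F(x) = -3*x^6/2 + 6*x^5/5 + 2*x^3 - 2*x^2 at the endpoints):
  F(1) − F(−1) = -3/10 − (-67/10) = 32/5.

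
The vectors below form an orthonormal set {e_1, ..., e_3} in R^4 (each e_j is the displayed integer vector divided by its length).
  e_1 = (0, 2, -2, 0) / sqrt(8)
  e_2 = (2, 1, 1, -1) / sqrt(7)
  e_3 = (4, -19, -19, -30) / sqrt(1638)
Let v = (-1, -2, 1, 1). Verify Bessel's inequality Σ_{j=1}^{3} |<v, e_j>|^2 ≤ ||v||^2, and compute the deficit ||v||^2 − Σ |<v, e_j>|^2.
Σ |<v, e_j>|^2 = 90/13; ||v||^2 = 7; deficit = 1/13

Write each e_j = u_j / sqrt(<u_j, u_j>) where u_j is the displayed integer vector. Then <v, e_j> = <v, u_j> / sqrt(<u_j, u_j>), so |<v, e_j>|^2 = <v, u_j>^2 / <u_j, u_j>.
Coefficients: <v, e_1> = -6/sqrt(8), <v, e_2> = -4/sqrt(7), <v, e_3> = -15/sqrt(1638).
Square and sum: Σ |<v, e_j>|^2 = 90/13.
Compute ||v||^2 = v·v = 7.
Deficit = 7 − 90/13 = 1/13 ≥ 0, confirming Bessel's inequality. (The deficit equals ||v − Σ <v,e_j> e_j||^2, the squared distance from v to span{e_j}.)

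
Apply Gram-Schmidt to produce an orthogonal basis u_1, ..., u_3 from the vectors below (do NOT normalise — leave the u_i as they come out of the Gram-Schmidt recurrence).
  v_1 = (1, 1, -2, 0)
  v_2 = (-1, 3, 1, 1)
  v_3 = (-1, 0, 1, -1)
Orthogonal basis:
  u_1 = (1, 1, -2, 0)
  u_2 = (-1, 3, 1, 1)
  u_3 = (-5/12, 1/4, -1/12, -13/12)

Apply the Gram-Schmidt recurrence
  u_1 = v_1
  u_i = v_i − Σ_{j<i} ((v_i · u_j) / (u_j · u_j)) · u_j.

Step by step this gives:
  u_1 = (1, 1, -2, 0)
  u_2 = (-1, 3, 1, 1)
  u_3 = (-5/12, 1/4, -1/12, -13/12)

Orthogonality check:
  u_2 · u_1 = 0 (should be 0)
  u_3 · u_1 = 0 (should be 0)
  u_3 · u_2 = 0 (should be 0)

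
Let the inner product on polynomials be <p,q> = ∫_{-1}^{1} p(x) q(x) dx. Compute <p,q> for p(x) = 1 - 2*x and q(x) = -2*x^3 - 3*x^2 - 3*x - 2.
<p,q> = -2/5

Expand the product: p(x)·q(x) = 4*x^4 + 4*x^3 + 3*x^2 + x - 2.
∫_{-1}^{1} of each monomial x^k gives [2/(k+1) if k even, 0 if k odd]. Integrating term-by-term (or equivalently evaluating the antiderivative F(x) = 4*x^5/5 + x^4 + x^3 + x^2/2 - 2*x at the endpoints):
  F(1) − F(−1) = 13/10 − (17/10) = -2/5.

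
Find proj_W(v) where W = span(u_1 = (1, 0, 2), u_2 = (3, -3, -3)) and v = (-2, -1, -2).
proj_W(v) = (-9/7, 1/14, -33/14)

Set up U = [u_1 | ... | u_2] ∈ R^(3×2). The projector onto W = col(U) is P = U (U^T U)^(-1) U^T.
Compute U^T U =
  [5, -3]
  [-3, 27],
and U^T v = (-6, 3).
Solve U^T U · c = U^T v for the coefficients: c = (-17/14, -1/42). The projection is proj_W(v) = U c.
Check: (v - proj_W(v)) · u_1 = 0  (should be 0).
Check: (v - proj_W(v)) · u_2 = 0  (should be 0).
Result: proj_W(v) = (-9/7, 1/14, -33/14).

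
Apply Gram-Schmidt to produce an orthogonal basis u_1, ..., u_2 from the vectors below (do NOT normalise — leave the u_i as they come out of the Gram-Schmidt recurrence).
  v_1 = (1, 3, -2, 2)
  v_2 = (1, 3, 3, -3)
Orthogonal basis:
  u_1 = (1, 3, -2, 2)
  u_2 = (10/9, 10/3, 25/9, -25/9)

Apply the Gram-Schmidt recurrence
  u_1 = v_1
  u_i = v_i − Σ_{j<i} ((v_i · u_j) / (u_j · u_j)) · u_j.

Step by step this gives:
  u_1 = (1, 3, -2, 2)
  u_2 = (10/9, 10/3, 25/9, -25/9)

Orthogonality check:
  u_2 · u_1 = 0 (should be 0)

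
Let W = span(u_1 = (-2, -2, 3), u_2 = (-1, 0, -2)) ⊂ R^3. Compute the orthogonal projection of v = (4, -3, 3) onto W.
proj_W(v) = (152/69, 10/69, 269/69)

Set up U = [u_1 | ... | u_2] ∈ R^(3×2). The projector onto W = col(U) is P = U (U^T U)^(-1) U^T.
Compute U^T U =
  [17, -4]
  [-4, 5],
and U^T v = (7, -10).
Solve U^T U · c = U^T v for the coefficients: c = (-5/69, -142/69). The projection is proj_W(v) = U c.
Check: (v - proj_W(v)) · u_1 = 0  (should be 0).
Check: (v - proj_W(v)) · u_2 = 0  (should be 0).
Result: proj_W(v) = (152/69, 10/69, 269/69).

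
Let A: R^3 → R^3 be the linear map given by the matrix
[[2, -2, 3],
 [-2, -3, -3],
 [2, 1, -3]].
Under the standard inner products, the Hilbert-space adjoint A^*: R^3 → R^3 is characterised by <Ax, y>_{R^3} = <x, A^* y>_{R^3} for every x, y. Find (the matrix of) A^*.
A^* = A^T =
[[2, -2, 2],
 [-2, -3, 1],
 [3, -3, -3]]

For real matrices with standard dot products, the defining identity <Ax, y> = <x, A^* y> gives (Ax)^T y = x^T (A^*) y, i.e. x^T A^T y = x^T (A^*) y. Since this holds for all x, y, we must have A^* = A^T. Therefore
A^* =
[[2, -2, 2],
 [-2, -3, 1],
 [3, -3, -3]].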